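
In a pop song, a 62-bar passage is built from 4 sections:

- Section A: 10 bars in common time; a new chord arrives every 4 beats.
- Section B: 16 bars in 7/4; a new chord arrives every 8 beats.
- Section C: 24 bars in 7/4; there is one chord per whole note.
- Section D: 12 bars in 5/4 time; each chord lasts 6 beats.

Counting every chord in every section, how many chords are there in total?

A: 10 bars × 4 beats = 40 beats; 4 beats/chord → 10 chords.
B: 16 bars × 7 beats = 112 beats; 8 beats/chord → 14 chords.
C: 24 bars × 7 beats = 168 beats; 4 beats/chord → 42 chords.
D: 12 bars × 5 beats = 60 beats; 6 beats/chord → 10 chords.
Total: 10 + 14 + 42 + 10 = 76.

76 chords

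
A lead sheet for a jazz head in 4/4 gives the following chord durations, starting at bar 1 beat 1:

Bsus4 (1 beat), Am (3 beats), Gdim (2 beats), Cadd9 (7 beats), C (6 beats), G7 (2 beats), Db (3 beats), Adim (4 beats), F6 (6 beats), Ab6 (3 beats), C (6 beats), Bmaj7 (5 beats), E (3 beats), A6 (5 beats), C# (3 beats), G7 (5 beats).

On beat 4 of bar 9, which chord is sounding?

Ab6

Beat 4 of bar 9 is beat (9−1)×4 + 4 = 36 overall.
Running totals: Bsus4 ends at 1, Am ends at 4, Gdim ends at 6, Cadd9 ends at 13, C ends at 19, G7 ends at 21, Db ends at 24, Adim ends at 28, F6 ends at 34, Ab6 ends at 37.
Beat 36 falls within Ab6.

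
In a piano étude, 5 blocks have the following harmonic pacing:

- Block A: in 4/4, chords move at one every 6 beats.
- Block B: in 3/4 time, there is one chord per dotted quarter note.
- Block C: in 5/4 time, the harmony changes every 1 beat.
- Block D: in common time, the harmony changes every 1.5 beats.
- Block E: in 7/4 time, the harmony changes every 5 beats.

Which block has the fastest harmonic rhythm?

Block C

A: 4 beats/bar ÷ 6 beats/chord = 2/3 chords/bar.
B: 3 beats/bar ÷ 1.5 beats/chord = 2 chords/bar.
C: 5 beats/bar ÷ 1 beat/chord = 5 chords/bar.
D: 4 beats/bar ÷ 1.5 beats/chord = 8/3 chords/bar.
E: 7 beats/bar ÷ 5 beats/chord = 1.4 chords/bar.
Fastest is C at 5 chords/bar.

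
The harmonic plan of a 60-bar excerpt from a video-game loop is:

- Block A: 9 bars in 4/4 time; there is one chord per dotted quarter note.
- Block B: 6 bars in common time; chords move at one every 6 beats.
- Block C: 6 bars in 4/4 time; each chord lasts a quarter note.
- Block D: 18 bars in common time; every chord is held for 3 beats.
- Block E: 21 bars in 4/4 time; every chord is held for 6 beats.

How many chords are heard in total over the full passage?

90 chords

A has 36 beats and chords last 1.5 each, so 24 chords.
B has 24 beats and chords last 6 each, so 4 chords.
C has 24 beats and chords last 1 each, so 24 chords.
D has 72 beats and chords last 3 each, so 24 chords.
E has 84 beats and chords last 6 each, so 14 chords.
Total: 24 + 4 + 24 + 24 + 14 = 90.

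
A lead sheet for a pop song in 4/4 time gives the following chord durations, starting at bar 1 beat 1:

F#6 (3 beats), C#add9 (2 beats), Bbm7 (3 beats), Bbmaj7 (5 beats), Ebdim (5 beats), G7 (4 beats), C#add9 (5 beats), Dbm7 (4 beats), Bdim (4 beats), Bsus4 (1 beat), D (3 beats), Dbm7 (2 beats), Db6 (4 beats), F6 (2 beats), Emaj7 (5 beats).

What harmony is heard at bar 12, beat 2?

F6

Beat 2 of bar 12 is beat (12−1)×4 + 2 = 46 overall.
Running totals: F#6 ends at 3, C#add9 ends at 5, Bbm7 ends at 8, Bbmaj7 ends at 13, Ebdim ends at 18, G7 ends at 22, C#add9 ends at 27, Dbm7 ends at 31, Bdim ends at 35, Bsus4 ends at 36, D ends at 39, Dbm7 ends at 41, Db6 ends at 45, F6 ends at 47.
Beat 46 falls within F6.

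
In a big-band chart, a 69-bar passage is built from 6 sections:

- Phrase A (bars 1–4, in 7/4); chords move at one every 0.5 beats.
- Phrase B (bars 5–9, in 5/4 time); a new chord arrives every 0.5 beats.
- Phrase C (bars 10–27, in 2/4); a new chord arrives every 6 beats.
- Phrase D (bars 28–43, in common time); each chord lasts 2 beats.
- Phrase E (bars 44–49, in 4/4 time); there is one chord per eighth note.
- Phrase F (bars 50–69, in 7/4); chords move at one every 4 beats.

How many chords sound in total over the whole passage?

227 chords

A: 4 bars × 7 beats = 28 beats; 0.5 beats/chord → 56 chords.
B: 5 bars × 5 beats = 25 beats; 0.5 beats/chord → 50 chords.
C: 18 bars × 2 beats = 36 beats; 6 beats/chord → 6 chords.
D: 16 bars × 4 beats = 64 beats; 2 beats/chord → 32 chords.
E: 6 bars × 4 beats = 24 beats; 0.5 beats/chord → 48 chords.
F: 20 bars × 7 beats = 140 beats; 4 beats/chord → 35 chords.
Total: 56 + 50 + 6 + 32 + 48 + 35 = 227.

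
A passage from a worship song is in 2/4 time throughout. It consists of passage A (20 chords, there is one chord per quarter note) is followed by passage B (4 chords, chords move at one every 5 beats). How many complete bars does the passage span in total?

20 bars

A: 20 × 1 = 20 beats = 10 bars.
B: 4 × 5 = 20 beats = 10 bars.
Total: 10 + 10 = 20 bars.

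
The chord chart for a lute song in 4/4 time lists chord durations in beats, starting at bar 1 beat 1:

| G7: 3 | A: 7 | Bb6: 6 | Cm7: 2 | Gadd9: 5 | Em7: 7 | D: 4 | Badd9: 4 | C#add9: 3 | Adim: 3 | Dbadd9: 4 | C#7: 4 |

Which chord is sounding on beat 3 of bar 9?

Beat 3 of bar 9 is beat (9−1)×4 + 3 = 35 overall.
Running totals: G7 ends at 3, A ends at 10, Bb6 ends at 16, Cm7 ends at 18, Gadd9 ends at 23, Em7 ends at 30, D ends at 34, Badd9 ends at 38.
Beat 35 falls within Badd9.

Badd9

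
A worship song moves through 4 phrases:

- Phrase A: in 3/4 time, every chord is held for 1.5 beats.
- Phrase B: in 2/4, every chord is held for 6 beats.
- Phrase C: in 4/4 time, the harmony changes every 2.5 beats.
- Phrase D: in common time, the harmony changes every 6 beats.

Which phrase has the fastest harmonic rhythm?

A: 3 beats/bar ÷ 1.5 beats/chord = 2 chords/bar.
B: 2 beats/bar ÷ 6 beats/chord = 1/3 chords/bar.
C: 4 beats/bar ÷ 2.5 beats/chord = 1.6 chords/bar.
D: 4 beats/bar ÷ 6 beats/chord = 2/3 chords/bar.
Fastest is A at 2 chords/bar.

Phrase A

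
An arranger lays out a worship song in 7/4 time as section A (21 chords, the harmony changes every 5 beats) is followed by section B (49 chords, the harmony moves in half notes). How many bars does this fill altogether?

A: 21 × 5 = 105 beats = 15 bars.
B: 49 × 2 = 98 beats = 14 bars.
Total: 15 + 14 = 29 bars.

29 bars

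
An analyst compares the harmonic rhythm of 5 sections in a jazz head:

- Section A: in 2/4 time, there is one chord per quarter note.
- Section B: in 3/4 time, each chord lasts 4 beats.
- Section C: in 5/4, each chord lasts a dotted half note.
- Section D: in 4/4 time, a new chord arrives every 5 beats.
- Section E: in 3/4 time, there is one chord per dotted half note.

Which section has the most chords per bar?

A: 2 beats/bar ÷ 1 beat/chord = 2 chords/bar.
B: 3 beats/bar ÷ 4 beats/chord = 0.75 chords/bar.
C: 5 beats/bar ÷ 3 beats/chord = 5/3 chords/bar.
D: 4 beats/bar ÷ 5 beats/chord = 0.8 chords/bar.
E: 3 beats/bar ÷ 3 beats/chord = 1 chord/bar.
Fastest is A at 2 chords/bar.

Section A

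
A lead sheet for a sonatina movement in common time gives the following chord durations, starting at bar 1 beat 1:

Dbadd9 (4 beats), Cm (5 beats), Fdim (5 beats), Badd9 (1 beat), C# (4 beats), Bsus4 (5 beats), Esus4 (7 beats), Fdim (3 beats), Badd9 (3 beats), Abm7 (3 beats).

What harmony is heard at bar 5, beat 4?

Beat 4 of bar 5 is beat (5−1)×4 + 4 = 20 overall.
Running totals: Dbadd9 ends at 4, Cm ends at 9, Fdim ends at 14, Badd9 ends at 15, C# ends at 19, Bsus4 ends at 24.
Beat 20 falls within Bsus4.

Bsus4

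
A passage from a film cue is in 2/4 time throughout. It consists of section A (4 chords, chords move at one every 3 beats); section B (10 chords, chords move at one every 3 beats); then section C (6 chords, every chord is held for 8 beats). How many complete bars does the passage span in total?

A: 4 × 3 = 12 beats = 6 bars.
B: 10 × 3 = 30 beats = 15 bars.
C: 6 × 8 = 48 beats = 24 bars.
Total: 6 + 15 + 24 = 45 bars.

45 bars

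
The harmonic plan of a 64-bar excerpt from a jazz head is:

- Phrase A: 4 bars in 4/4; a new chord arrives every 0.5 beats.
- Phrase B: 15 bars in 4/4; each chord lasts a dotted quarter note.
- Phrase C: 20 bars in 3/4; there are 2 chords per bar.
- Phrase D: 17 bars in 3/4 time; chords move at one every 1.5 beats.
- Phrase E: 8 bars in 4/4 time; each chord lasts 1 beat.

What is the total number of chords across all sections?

178 chords

A: 4 bars × 4 beats = 16 beats; 0.5 beats/chord → 32 chords.
B: 15 bars × 4 beats = 60 beats; 1.5 beats/chord → 40 chords.
C: 20 bars × 3 beats = 60 beats; 1.5 beats/chord → 40 chords.
D: 17 bars × 3 beats = 51 beats; 1.5 beats/chord → 34 chords.
E: 8 bars × 4 beats = 32 beats; 1 beat/chord → 32 chords.
Total: 32 + 40 + 40 + 34 + 32 = 178.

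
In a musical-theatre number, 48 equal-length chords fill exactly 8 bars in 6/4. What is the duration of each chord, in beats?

8 bars × 6 beats/bar = 48 beats total.
48 beats ÷ 48 chords = 1 beats per chord.
(That is a quarter note.)

1 beat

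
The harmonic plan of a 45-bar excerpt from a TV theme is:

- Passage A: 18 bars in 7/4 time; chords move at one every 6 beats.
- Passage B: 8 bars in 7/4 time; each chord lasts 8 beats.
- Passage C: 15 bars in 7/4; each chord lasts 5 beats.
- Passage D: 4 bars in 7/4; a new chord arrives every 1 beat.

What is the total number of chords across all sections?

A: 18 bars × 7 beats = 126 beats; 6 beats/chord → 21 chords.
B: 8 bars × 7 beats = 56 beats; 8 beats/chord → 7 chords.
C: 15 bars × 7 beats = 105 beats; 5 beats/chord → 21 chords.
D: 4 bars × 7 beats = 28 beats; 1 beat/chord → 28 chords.
Total: 21 + 7 + 21 + 28 = 77.

77 chords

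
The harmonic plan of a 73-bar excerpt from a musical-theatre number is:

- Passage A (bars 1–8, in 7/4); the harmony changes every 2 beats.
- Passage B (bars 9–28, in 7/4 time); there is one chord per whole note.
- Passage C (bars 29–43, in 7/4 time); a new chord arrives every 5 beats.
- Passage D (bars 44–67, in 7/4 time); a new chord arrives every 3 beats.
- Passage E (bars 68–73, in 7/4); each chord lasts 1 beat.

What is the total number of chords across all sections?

A: 8 bars × 7 beats = 56 beats; 2 beats/chord → 28 chords.
B: 20 bars × 7 beats = 140 beats; 4 beats/chord → 35 chords.
C: 15 bars × 7 beats = 105 beats; 5 beats/chord → 21 chords.
D: 24 bars × 7 beats = 168 beats; 3 beats/chord → 56 chords.
E: 6 bars × 7 beats = 42 beats; 1 beat/chord → 42 chords.
Total: 28 + 35 + 21 + 56 + 42 = 182.

182 chords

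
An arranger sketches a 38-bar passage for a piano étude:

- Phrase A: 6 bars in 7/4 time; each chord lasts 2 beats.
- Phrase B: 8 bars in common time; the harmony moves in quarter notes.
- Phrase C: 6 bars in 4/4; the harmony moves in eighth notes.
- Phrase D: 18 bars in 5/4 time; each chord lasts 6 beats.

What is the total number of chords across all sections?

116 chords

A: 6·7 = 42 beats, 42/2 = 21 chords.
B: 8·4 = 32 beats, 32/1 = 32 chords.
C: 6·4 = 24 beats, 24/0.5 = 48 chords.
D: 18·5 = 90 beats, 90/6 = 15 chords.
Total: 21 + 32 + 48 + 15 = 116.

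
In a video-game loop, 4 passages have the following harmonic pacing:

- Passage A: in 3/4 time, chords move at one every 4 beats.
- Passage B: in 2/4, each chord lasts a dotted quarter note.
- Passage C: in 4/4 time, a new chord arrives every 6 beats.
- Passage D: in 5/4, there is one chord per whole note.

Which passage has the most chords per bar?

A: 3 beats/bar ÷ 4 beats/chord = 0.75 chords/bar.
B: 2 beats/bar ÷ 1.5 beats/chord = 4/3 chords/bar.
C: 4 beats/bar ÷ 6 beats/chord = 2/3 chords/bar.
D: 5 beats/bar ÷ 4 beats/chord = 1.25 chords/bar.
Fastest is B at 4/3 chords/bar.

Passage B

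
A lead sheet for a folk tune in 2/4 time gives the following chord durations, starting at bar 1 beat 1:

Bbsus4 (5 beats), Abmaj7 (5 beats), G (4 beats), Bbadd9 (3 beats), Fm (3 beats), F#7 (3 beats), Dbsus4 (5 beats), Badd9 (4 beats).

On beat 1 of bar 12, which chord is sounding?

F#7

Beat 1 of bar 12 is beat (12−1)×2 + 1 = 23 overall.
Running totals: Bbsus4 ends at 5, Abmaj7 ends at 10, G ends at 14, Bbadd9 ends at 17, Fm ends at 20, F#7 ends at 23.
Beat 23 falls within F#7.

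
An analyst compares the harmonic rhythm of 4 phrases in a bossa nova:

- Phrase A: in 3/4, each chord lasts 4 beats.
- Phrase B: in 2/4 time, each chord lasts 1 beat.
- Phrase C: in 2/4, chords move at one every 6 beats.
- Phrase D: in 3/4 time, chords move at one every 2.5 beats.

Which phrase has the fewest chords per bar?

A: each chord is 4 beats in 3/4, so 0.75 per bar.
B: each chord is 1 beat in 2/4, so 2 per bar.
C: each chord is 6 beats in 2/4, so 1/3 per bar.
D: each chord is 2.5 beats in 3/4, so 1.2 per bar.
Slowest is C at 1/3 chords/bar.

Phrase C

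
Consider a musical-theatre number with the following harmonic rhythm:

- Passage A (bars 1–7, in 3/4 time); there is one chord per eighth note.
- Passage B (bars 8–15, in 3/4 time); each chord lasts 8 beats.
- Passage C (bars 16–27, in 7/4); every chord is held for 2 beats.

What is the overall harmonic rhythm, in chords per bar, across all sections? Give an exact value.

29/9 chords per bar

A: 7 × 3 = 21 beats ÷ 0.5 = 42 chords.
B: 8 × 3 = 24 beats ÷ 8 = 3 chords.
C: 12 × 7 = 84 beats ÷ 2 = 42 chords.
Overall: 87 chords over 27 bars → 87/27 = 29/9 chords per bar.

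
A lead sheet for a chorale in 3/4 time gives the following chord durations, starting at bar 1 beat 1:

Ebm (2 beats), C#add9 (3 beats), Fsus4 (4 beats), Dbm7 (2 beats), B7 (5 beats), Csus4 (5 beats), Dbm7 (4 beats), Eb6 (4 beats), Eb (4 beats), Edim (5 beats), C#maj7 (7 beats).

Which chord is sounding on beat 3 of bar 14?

Beat 3 of bar 14 is beat (14−1)×3 + 3 = 42 overall.
Running totals: Ebm ends at 2, C#add9 ends at 5, Fsus4 ends at 9, Dbm7 ends at 11, B7 ends at 16, Csus4 ends at 21, Dbm7 ends at 25, Eb6 ends at 29, Eb ends at 33, Edim ends at 38, C#maj7 ends at 45.
Beat 42 falls within C#maj7.

C#maj7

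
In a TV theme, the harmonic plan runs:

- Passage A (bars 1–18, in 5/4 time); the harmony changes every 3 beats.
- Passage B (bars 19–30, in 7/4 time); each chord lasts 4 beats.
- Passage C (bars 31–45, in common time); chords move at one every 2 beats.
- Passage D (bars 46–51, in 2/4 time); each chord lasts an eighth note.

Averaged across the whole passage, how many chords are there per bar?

A: 18 bars of 5 beats is 90 beats; at 3 beats each that's 30 chords.
B: 12 bars of 7 beats is 84 beats; at 4 beats each that's 21 chords.
C: 15 bars of 4 beats is 60 beats; at 2 beats each that's 30 chords.
D: 6 bars of 2 beats is 12 beats; at 0.5 beats each that's 24 chords.
Overall: 105 chords over 51 bars → 105/51 = 35/17 chords per bar.

35/17 chords per bar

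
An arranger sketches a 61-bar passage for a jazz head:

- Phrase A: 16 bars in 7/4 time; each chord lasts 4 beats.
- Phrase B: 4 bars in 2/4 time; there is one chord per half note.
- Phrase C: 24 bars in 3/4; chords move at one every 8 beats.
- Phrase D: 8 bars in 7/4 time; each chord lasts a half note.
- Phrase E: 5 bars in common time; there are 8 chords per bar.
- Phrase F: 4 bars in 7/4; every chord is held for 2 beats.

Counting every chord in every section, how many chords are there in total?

123 chords

A has 112 beats and chords last 4 each, so 28 chords.
B has 8 beats and chords last 2 each, so 4 chords.
C has 72 beats and chords last 8 each, so 9 chords.
D has 56 beats and chords last 2 each, so 28 chords.
E has 20 beats and chords last 0.5 each, so 40 chords.
F has 28 beats and chords last 2 each, so 14 chords.
Total: 28 + 4 + 9 + 28 + 40 + 14 = 123.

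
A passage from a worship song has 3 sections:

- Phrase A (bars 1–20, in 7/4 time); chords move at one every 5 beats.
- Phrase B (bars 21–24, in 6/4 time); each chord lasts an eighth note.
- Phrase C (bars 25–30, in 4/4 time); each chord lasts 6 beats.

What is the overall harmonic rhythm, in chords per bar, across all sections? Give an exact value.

A: 20 × 7 = 140 beats ÷ 5 = 28 chords.
B: 4 × 6 = 24 beats ÷ 0.5 = 48 chords.
C: 6 × 4 = 24 beats ÷ 6 = 4 chords.
Overall: 80 chords over 30 bars → 80/30 = 8/3 chords per bar.

8/3 chords per bar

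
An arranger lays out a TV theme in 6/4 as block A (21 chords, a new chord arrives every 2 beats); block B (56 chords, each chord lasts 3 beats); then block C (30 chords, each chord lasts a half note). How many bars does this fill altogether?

45 bars

A: 21 × 2 = 42 beats = 7 bars.
B: 56 × 3 = 168 beats = 28 bars.
C: 30 × 2 = 60 beats = 10 bars.
Total: 7 + 28 + 10 = 45 bars.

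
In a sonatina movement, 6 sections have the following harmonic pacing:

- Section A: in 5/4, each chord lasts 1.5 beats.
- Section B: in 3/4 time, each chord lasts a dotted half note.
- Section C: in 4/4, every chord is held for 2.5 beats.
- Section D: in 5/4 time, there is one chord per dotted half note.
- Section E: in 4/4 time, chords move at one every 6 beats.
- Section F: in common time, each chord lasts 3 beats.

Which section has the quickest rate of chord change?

Section A

A: each chord is 1.5 beats in 5/4, so 10/3 per bar.
B: each chord is 3 beats in 3/4, so 1 per bar.
C: each chord is 2.5 beats in 4/4, so 1.6 per bar.
D: each chord is 3 beats in 5/4, so 5/3 per bar.
E: each chord is 6 beats in 4/4, so 2/3 per bar.
F: each chord is 3 beats in 4/4, so 4/3 per bar.
Fastest is A at 10/3 chords/bar.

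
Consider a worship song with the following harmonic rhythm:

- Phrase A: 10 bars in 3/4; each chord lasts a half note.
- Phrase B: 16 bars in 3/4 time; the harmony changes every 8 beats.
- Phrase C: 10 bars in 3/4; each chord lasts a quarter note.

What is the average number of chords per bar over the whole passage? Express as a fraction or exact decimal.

17/12 chords per bar

A: 10 × 3 = 30 beats ÷ 2 = 15 chords.
B: 16 × 3 = 48 beats ÷ 8 = 6 chords.
C: 10 × 3 = 30 beats ÷ 1 = 30 chords.
Overall: 51 chords over 36 bars → 51/36 = 17/12 chords per bar.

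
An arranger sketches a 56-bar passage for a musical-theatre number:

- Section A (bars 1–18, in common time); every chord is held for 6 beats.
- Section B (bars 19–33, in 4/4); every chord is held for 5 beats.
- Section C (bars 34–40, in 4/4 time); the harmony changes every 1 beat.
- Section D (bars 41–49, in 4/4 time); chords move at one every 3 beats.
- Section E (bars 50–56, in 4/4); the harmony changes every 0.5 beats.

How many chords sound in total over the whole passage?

120 chords

A has 72 beats and chords last 6 each, so 12 chords.
B has 60 beats and chords last 5 each, so 12 chords.
C has 28 beats and chords last 1 each, so 28 chords.
D has 36 beats and chords last 3 each, so 12 chords.
E has 28 beats and chords last 0.5 each, so 56 chords.
Total: 12 + 12 + 28 + 12 + 56 = 120.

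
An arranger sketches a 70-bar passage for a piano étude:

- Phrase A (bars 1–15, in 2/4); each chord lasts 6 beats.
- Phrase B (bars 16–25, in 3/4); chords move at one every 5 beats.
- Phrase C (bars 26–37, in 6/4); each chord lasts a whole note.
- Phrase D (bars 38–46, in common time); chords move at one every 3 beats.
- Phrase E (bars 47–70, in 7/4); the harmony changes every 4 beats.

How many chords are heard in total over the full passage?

83 chords

A: 15·2 = 30 beats, 30/6 = 5 chords.
B: 10·3 = 30 beats, 30/5 = 6 chords.
C: 12·6 = 72 beats, 72/4 = 18 chords.
D: 9·4 = 36 beats, 36/3 = 12 chords.
E: 24·7 = 168 beats, 168/4 = 42 chords.
Total: 5 + 6 + 18 + 12 + 42 = 83.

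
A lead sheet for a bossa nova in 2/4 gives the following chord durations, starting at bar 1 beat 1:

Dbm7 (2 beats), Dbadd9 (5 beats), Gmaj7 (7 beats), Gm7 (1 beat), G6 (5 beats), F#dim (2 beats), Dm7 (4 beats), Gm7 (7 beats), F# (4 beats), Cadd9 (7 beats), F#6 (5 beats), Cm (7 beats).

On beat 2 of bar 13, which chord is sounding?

Beat 2 of bar 13 is beat (13−1)×2 + 2 = 26 overall.
Running totals: Dbm7 ends at 2, Dbadd9 ends at 7, Gmaj7 ends at 14, Gm7 ends at 15, G6 ends at 20, F#dim ends at 22, Dm7 ends at 26.
Beat 26 falls within Dm7.

Dm7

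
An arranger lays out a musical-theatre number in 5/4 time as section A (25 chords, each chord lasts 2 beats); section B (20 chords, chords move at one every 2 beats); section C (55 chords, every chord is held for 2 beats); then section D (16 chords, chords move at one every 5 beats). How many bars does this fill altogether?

A: 25 × 2 = 50 beats = 10 bars.
B: 20 × 2 = 40 beats = 8 bars.
C: 55 × 2 = 110 beats = 22 bars.
D: 16 × 5 = 80 beats = 16 bars.
Total: 10 + 8 + 22 + 16 = 56 bars.

56 bars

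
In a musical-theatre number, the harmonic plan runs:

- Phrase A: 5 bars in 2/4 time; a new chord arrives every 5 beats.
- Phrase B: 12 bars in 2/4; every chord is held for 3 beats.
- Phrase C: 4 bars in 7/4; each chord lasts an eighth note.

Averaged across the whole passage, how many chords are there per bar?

22/7 chords per bar

A: 5 bars of 2 beats is 10 beats; at 5 beats each that's 2 chords.
B: 12 bars of 2 beats is 24 beats; at 3 beats each that's 8 chords.
C: 4 bars of 7 beats is 28 beats; at 0.5 beats each that's 56 chords.
Overall: 66 chords over 21 bars → 66/21 = 22/7 chords per bar.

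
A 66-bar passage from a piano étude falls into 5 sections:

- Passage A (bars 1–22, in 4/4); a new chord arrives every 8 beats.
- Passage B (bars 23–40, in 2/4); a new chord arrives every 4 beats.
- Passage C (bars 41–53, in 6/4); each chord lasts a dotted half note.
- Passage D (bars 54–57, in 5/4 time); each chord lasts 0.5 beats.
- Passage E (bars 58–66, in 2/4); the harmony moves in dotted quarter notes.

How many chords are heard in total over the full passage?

A: 22·4 = 88 beats, 88/8 = 11 chords.
B: 18·2 = 36 beats, 36/4 = 9 chords.
C: 13·6 = 78 beats, 78/3 = 26 chords.
D: 4·5 = 20 beats, 20/0.5 = 40 chords.
E: 9·2 = 18 beats, 18/1.5 = 12 chords.
Total: 11 + 9 + 26 + 40 + 12 = 98.

98 chords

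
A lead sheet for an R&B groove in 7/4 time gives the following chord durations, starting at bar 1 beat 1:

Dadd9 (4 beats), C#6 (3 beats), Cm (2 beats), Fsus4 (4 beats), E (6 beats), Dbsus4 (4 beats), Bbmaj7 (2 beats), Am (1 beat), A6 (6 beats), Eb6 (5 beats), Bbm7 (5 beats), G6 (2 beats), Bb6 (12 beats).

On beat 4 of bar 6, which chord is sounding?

Beat 4 of bar 6 is beat (6−1)×7 + 4 = 39 overall.
Running totals: Dadd9 ends at 4, C#6 ends at 7, Cm ends at 9, Fsus4 ends at 13, E ends at 19, Dbsus4 ends at 23, Bbmaj7 ends at 25, Am ends at 26, A6 ends at 32, Eb6 ends at 37, Bbm7 ends at 42.
Beat 39 falls within Bbm7.

Bbm7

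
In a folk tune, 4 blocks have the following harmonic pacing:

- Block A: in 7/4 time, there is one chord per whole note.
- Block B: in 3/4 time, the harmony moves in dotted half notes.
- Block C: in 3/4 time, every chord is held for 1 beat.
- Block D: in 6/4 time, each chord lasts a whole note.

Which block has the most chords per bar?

Block C

A: 7 beats/bar ÷ 4 beats/chord = 1.75 chords/bar.
B: 3 beats/bar ÷ 3 beats/chord = 1 chord/bar.
C: 3 beats/bar ÷ 1 beat/chord = 3 chords/bar.
D: 6 beats/bar ÷ 4 beats/chord = 1.5 chords/bar.
Fastest is C at 3 chords/bar.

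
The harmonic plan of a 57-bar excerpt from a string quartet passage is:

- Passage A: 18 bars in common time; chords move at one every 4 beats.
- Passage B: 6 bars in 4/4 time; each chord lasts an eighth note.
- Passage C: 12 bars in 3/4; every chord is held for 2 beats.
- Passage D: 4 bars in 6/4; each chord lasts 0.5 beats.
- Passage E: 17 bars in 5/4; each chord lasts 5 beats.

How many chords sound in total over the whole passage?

A has 72 beats and chords last 4 each, so 18 chords.
B has 24 beats and chords last 0.5 each, so 48 chords.
C has 36 beats and chords last 2 each, so 18 chords.
D has 24 beats and chords last 0.5 each, so 48 chords.
E has 85 beats and chords last 5 each, so 17 chords.
Total: 18 + 48 + 18 + 48 + 17 = 149.

149 chords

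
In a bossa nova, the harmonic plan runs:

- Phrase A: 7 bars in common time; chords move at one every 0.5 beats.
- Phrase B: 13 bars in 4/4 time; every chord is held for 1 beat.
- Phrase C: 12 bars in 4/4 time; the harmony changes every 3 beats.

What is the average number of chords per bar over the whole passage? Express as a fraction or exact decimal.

3.875 chords per bar

A: 7 × 4 = 28 beats ÷ 0.5 = 56 chords.
B: 13 × 4 = 52 beats ÷ 1 = 52 chords.
C: 12 × 4 = 48 beats ÷ 3 = 16 chords.
Overall: 124 chords over 32 bars → 124/32 = 3.875 chords per bar.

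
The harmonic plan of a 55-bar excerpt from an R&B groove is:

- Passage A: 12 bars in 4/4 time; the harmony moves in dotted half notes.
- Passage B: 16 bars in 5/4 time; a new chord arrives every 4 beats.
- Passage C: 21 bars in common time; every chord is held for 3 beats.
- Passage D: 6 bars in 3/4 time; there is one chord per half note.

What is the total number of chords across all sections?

A: 12 bars × 4 beats = 48 beats; 3 beats/chord → 16 chords.
B: 16 bars × 5 beats = 80 beats; 4 beats/chord → 20 chords.
C: 21 bars × 4 beats = 84 beats; 3 beats/chord → 28 chords.
D: 6 bars × 3 beats = 18 beats; 2 beats/chord → 9 chords.
Total: 16 + 20 + 28 + 9 = 73.

73 chords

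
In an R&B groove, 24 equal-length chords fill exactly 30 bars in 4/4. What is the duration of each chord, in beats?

30 bars × 4 beats/bar = 120 beats total.
120 beats ÷ 24 chords = 5 beats per chord.

5 beats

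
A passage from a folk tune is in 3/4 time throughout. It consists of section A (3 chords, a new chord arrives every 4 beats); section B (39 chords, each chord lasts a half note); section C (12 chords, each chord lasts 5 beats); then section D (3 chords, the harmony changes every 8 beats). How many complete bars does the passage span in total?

A: 3 × 4 = 12 beats = 4 bars.
B: 39 × 2 = 78 beats = 26 bars.
C: 12 × 5 = 60 beats = 20 bars.
D: 3 × 8 = 24 beats = 8 bars.
Total: 4 + 26 + 20 + 8 = 58 bars.

58 bars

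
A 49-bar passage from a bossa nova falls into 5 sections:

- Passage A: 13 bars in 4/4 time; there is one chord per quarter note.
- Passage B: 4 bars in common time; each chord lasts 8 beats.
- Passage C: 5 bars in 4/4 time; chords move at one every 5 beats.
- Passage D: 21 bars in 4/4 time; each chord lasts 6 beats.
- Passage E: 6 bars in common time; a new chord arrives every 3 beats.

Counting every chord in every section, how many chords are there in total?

A: 13 bars × 4 beats = 52 beats; 1 beat/chord → 52 chords.
B: 4 bars × 4 beats = 16 beats; 8 beats/chord → 2 chords.
C: 5 bars × 4 beats = 20 beats; 5 beats/chord → 4 chords.
D: 21 bars × 4 beats = 84 beats; 6 beats/chord → 14 chords.
E: 6 bars × 4 beats = 24 beats; 3 beats/chord → 8 chords.
Total: 52 + 2 + 4 + 14 + 8 = 80.

80 chords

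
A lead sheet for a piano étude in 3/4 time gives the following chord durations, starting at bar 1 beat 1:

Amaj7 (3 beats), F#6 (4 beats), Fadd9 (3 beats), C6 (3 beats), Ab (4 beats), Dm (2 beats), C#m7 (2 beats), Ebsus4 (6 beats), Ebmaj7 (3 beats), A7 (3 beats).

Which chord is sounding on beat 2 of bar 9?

Beat 2 of bar 9 is beat (9−1)×3 + 2 = 26 overall.
Running totals: Amaj7 ends at 3, F#6 ends at 7, Fadd9 ends at 10, C6 ends at 13, Ab ends at 17, Dm ends at 19, C#m7 ends at 21, Ebsus4 ends at 27.
Beat 26 falls within Ebsus4.

Ebsus4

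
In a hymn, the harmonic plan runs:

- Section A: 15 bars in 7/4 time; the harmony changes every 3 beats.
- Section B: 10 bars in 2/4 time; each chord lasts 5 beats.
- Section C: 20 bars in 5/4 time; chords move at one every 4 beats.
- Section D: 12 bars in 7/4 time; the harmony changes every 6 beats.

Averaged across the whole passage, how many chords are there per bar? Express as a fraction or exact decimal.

26/19 chords per bar

A: 15 × 7 = 105 beats ÷ 3 = 35 chords.
B: 10 × 2 = 20 beats ÷ 5 = 4 chords.
C: 20 × 5 = 100 beats ÷ 4 = 25 chords.
D: 12 × 7 = 84 beats ÷ 6 = 14 chords.
Overall: 78 chords over 57 bars → 78/57 = 26/19 chords per bar.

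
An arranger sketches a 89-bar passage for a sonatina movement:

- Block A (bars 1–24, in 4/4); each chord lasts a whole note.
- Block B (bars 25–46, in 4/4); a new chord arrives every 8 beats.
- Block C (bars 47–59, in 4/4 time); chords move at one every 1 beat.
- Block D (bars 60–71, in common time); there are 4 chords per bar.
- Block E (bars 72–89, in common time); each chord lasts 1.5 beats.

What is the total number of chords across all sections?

A has 96 beats and chords last 4 each, so 24 chords.
B has 88 beats and chords last 8 each, so 11 chords.
C has 52 beats and chords last 1 each, so 52 chords.
D has 48 beats and chords last 1 each, so 48 chords.
E has 72 beats and chords last 1.5 each, so 48 chords.
Total: 24 + 11 + 52 + 48 + 48 = 183.

183 chords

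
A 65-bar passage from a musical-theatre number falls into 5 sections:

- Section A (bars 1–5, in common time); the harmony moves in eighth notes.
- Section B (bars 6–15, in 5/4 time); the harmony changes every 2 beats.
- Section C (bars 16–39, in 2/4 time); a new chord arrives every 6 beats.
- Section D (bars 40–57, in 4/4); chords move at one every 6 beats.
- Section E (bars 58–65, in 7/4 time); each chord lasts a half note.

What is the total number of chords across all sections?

113 chords

A: 5 bars × 4 beats = 20 beats; 0.5 beats/chord → 40 chords.
B: 10 bars × 5 beats = 50 beats; 2 beats/chord → 25 chords.
C: 24 bars × 2 beats = 48 beats; 6 beats/chord → 8 chords.
D: 18 bars × 4 beats = 72 beats; 6 beats/chord → 12 chords.
E: 8 bars × 7 beats = 56 beats; 2 beats/chord → 28 chords.
Total: 40 + 25 + 8 + 12 + 28 = 113.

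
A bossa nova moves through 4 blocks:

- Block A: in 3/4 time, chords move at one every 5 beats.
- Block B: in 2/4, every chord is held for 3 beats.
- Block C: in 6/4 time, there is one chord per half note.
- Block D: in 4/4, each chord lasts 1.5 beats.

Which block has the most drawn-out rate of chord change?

Block A

A: 3/5 = 0.6 chords/bar.
B: 2/3 = 2/3 chords/bar.
C: 6/2 = 3 chords/bar.
D: 4/1.5 = 8/3 chords/bar.
Slowest is A at 0.6 chords/bar.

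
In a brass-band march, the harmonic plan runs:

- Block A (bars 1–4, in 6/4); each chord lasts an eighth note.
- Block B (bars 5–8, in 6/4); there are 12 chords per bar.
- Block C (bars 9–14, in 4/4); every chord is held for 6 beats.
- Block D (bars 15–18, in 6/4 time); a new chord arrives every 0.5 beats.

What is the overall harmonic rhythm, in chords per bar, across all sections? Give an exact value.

74/9 chords per bar

A: 4 × 6 = 24 beats ÷ 0.5 = 48 chords.
B: 4 × 6 = 24 beats ÷ 0.5 = 48 chords.
C: 6 × 4 = 24 beats ÷ 6 = 4 chords.
D: 4 × 6 = 24 beats ÷ 0.5 = 48 chords.
Overall: 148 chords over 18 bars → 148/18 = 74/9 chords per bar.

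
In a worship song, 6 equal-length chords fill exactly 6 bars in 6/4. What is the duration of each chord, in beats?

6 bars × 6 beats/bar = 36 beats total.
36 beats ÷ 6 chords = 6 beats per chord.

6 beats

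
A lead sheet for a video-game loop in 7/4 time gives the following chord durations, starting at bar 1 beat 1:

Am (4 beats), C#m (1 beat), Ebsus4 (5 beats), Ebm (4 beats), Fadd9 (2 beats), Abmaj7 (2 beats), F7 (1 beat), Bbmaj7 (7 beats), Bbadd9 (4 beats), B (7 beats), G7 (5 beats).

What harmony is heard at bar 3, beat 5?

Beat 5 of bar 3 is beat (3−1)×7 + 5 = 19 overall.
Running totals: Am ends at 4, C#m ends at 5, Ebsus4 ends at 10, Ebm ends at 14, Fadd9 ends at 16, Abmaj7 ends at 18, F7 ends at 19.
Beat 19 falls within F7.

F7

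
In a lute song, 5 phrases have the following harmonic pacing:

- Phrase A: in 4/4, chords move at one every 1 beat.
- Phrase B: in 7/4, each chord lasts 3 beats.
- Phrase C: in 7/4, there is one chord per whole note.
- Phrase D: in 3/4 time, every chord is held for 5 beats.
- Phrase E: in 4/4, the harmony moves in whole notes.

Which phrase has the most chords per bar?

Phrase A

A: 4/1 = 4 chords/bar.
B: 7/3 = 7/3 chords/bar.
C: 7/4 = 1.75 chords/bar.
D: 3/5 = 0.6 chords/bar.
E: 4/4 = 1 chord/bar.
Fastest is A at 4 chords/bar.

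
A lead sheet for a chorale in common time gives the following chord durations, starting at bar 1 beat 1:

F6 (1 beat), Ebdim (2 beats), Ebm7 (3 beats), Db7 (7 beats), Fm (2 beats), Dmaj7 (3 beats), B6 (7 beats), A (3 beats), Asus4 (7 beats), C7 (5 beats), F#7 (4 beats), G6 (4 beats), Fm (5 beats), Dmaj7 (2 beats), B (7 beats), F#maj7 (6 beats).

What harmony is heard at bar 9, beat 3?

Beat 3 of bar 9 is beat (9−1)×4 + 3 = 35 overall.
Running totals: F6 ends at 1, Ebdim ends at 3, Ebm7 ends at 6, Db7 ends at 13, Fm ends at 15, Dmaj7 ends at 18, B6 ends at 25, A ends at 28, Asus4 ends at 35.
Beat 35 falls within Asus4.

Asus4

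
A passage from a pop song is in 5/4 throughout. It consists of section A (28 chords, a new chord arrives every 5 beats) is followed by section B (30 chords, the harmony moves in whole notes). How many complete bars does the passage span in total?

A: 28 × 5 = 140 beats = 28 bars.
B: 30 × 4 = 120 beats = 24 bars.
Total: 28 + 24 = 52 bars.

52 bars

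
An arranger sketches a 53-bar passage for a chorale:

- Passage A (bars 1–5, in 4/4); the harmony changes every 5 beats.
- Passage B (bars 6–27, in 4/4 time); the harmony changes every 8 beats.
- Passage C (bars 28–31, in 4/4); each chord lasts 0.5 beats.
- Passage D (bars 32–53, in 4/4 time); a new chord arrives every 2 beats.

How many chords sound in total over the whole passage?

A: 5 bars × 4 beats = 20 beats; 5 beats/chord → 4 chords.
B: 22 bars × 4 beats = 88 beats; 8 beats/chord → 11 chords.
C: 4 bars × 4 beats = 16 beats; 0.5 beats/chord → 32 chords.
D: 22 bars × 4 beats = 88 beats; 2 beats/chord → 44 chords.
Total: 4 + 11 + 32 + 44 = 91.

91 chords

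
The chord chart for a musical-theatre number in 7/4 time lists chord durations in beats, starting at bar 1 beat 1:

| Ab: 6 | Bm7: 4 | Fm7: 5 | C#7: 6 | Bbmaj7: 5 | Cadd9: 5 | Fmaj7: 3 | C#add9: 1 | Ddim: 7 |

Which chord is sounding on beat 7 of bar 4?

Cadd9

Beat 7 of bar 4 is beat (4−1)×7 + 7 = 28 overall.
Running totals: Ab ends at 6, Bm7 ends at 10, Fm7 ends at 15, C#7 ends at 21, Bbmaj7 ends at 26, Cadd9 ends at 31.
Beat 28 falls within Cadd9.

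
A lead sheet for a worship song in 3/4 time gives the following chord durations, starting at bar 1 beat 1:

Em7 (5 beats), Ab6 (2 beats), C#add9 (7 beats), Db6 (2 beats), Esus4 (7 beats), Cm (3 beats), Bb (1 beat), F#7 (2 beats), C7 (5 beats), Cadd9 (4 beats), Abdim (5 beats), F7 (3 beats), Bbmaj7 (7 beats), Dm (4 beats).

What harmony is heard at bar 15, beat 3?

Beat 3 of bar 15 is beat (15−1)×3 + 3 = 45 overall.
Running totals: Em7 ends at 5, Ab6 ends at 7, C#add9 ends at 14, Db6 ends at 16, Esus4 ends at 23, Cm ends at 26, Bb ends at 27, F#7 ends at 29, C7 ends at 34, Cadd9 ends at 38, Abdim ends at 43, F7 ends at 46.
Beat 45 falls within F7.

F7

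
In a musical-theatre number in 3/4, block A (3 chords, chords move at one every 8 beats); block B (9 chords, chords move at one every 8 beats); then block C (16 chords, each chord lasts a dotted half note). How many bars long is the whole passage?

48 bars

A: 3 × 8 = 24 beats = 8 bars.
B: 9 × 8 = 72 beats = 24 bars.
C: 16 × 3 = 48 beats = 16 bars.
Total: 8 + 24 + 16 = 48 bars.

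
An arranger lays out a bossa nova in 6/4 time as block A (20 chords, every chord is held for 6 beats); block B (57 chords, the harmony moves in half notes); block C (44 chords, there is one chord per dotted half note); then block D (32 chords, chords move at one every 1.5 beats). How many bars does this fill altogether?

69 bars

A: 20 × 6 = 120 beats = 20 bars.
B: 57 × 2 = 114 beats = 19 bars.
C: 44 × 3 = 132 beats = 22 bars.
D: 32 × 1.5 = 48 beats = 8 bars.
Total: 20 + 19 + 22 + 8 = 69 bars.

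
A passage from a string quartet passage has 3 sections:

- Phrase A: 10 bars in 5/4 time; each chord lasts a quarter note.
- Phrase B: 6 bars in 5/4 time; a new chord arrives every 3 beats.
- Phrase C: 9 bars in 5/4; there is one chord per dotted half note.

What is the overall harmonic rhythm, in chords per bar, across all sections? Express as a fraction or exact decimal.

3 chords per bar

A: 10 × 5 = 50 beats ÷ 1 = 50 chords.
B: 6 × 5 = 30 beats ÷ 3 = 10 chords.
C: 9 × 5 = 45 beats ÷ 3 = 15 chords.
Overall: 75 chords over 25 bars → 75/25 = 3 chords per bar.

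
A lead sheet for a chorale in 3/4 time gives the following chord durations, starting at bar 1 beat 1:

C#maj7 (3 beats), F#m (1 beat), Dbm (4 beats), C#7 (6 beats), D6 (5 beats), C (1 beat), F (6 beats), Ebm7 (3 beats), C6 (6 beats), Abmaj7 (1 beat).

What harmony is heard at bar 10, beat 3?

Beat 3 of bar 10 is beat (10−1)×3 + 3 = 30 overall.
Running totals: C#maj7 ends at 3, F#m ends at 4, Dbm ends at 8, C#7 ends at 14, D6 ends at 19, C ends at 20, F ends at 26, Ebm7 ends at 29, C6 ends at 35.
Beat 30 falls within C6.

C6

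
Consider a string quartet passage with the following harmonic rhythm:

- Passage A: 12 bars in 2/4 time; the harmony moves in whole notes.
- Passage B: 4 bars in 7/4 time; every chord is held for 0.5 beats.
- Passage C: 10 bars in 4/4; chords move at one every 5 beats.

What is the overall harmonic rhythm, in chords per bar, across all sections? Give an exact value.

35/13 chords per bar

A: 12 bars of 2 beats is 24 beats; at 4 beats each that's 6 chords.
B: 4 bars of 7 beats is 28 beats; at 0.5 beats each that's 56 chords.
C: 10 bars of 4 beats is 40 beats; at 5 beats each that's 8 chords.
Overall: 70 chords over 26 bars → 70/26 = 35/13 chords per bar.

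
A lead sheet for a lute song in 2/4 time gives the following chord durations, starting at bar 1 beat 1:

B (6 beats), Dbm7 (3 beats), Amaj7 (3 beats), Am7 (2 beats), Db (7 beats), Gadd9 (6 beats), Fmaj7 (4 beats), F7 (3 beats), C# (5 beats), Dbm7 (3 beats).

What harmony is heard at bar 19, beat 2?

Beat 2 of bar 19 is beat (19−1)×2 + 2 = 38 overall.
Running totals: B ends at 6, Dbm7 ends at 9, Amaj7 ends at 12, Am7 ends at 14, Db ends at 21, Gadd9 ends at 27, Fmaj7 ends at 31, F7 ends at 34, C# ends at 39.
Beat 38 falls within C#.

C#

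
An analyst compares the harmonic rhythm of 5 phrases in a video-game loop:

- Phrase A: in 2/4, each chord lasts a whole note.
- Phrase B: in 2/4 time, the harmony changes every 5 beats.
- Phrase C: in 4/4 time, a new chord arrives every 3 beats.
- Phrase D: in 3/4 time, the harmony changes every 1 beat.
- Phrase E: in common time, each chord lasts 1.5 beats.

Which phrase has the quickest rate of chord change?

Phrase D

A: 2 beats/bar ÷ 4 beats/chord = 0.5 chords/bar.
B: 2 beats/bar ÷ 5 beats/chord = 0.4 chords/bar.
C: 4 beats/bar ÷ 3 beats/chord = 4/3 chords/bar.
D: 3 beats/bar ÷ 1 beat/chord = 3 chords/bar.
E: 4 beats/bar ÷ 1.5 beats/chord = 8/3 chords/bar.
Fastest is D at 3 chords/bar.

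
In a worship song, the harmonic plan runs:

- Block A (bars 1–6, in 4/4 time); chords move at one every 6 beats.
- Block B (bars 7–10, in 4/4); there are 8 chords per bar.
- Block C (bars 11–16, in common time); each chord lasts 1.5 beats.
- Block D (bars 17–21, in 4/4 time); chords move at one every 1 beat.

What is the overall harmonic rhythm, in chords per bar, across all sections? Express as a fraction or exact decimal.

24/7 chords per bar

A: 6 × 4 = 24 beats ÷ 6 = 4 chords.
B: 4 × 4 = 16 beats ÷ 0.5 = 32 chords.
C: 6 × 4 = 24 beats ÷ 1.5 = 16 chords.
D: 5 × 4 = 20 beats ÷ 1 = 20 chords.
Overall: 72 chords over 21 bars → 72/21 = 24/7 chords per bar.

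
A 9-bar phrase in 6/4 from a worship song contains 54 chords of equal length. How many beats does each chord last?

1 beat

9 bars × 6 beats/bar = 54 beats total.
54 beats ÷ 54 chords = 1 beats per chord.
(That is a quarter note.)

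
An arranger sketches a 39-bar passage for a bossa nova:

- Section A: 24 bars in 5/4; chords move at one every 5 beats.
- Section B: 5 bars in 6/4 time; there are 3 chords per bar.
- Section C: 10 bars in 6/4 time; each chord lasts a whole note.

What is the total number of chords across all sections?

54 chords

A: 24 bars × 5 beats = 120 beats; 5 beats/chord → 24 chords.
B: 5 bars × 6 beats = 30 beats; 2 beats/chord → 15 chords.
C: 10 bars × 6 beats = 60 beats; 4 beats/chord → 15 chords.
Total: 24 + 15 + 15 = 54.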